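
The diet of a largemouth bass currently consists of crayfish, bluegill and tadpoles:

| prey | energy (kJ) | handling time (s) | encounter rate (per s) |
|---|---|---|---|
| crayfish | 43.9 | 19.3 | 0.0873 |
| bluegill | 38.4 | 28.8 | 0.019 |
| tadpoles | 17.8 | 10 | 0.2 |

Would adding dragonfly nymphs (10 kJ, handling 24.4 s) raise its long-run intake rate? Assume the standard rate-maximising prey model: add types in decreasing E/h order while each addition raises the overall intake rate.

No

Intake rate on the current diet: R = (0.0873×43.9 + 0.019×38.4 + 0.2×17.8) / (1 + 0.0873×19.3 + 0.019×28.8 + 0.2×10) = 8.122/5.232 = 1.552 kJ/s.
dragonfly nymphs: E/h = 10/24.4 = 0.4098 kJ/s.
0.4098 < 1.552, so adding dragonfly nymphs would lower the average — exclude it.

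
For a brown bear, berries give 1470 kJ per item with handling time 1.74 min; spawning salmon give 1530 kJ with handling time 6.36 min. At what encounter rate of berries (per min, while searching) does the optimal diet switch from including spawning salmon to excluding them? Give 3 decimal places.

The zero-one rule: include spawning salmon iff E₂/h₂ > λE₁/(1+λh₁). Equality gives the switch point.
λE₁h₂ = E₂ + λE₂h₁ ⇒ λ = E₂/(E₁h₂ − E₂h₁) = 1530/(9349 − 2662) = 0.2288 per min.

0.229 per min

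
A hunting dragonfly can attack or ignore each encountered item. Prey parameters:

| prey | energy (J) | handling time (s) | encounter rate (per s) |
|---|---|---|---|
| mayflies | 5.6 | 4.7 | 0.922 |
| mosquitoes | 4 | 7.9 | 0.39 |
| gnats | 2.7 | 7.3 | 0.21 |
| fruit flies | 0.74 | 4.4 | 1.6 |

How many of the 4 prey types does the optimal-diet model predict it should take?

1

Profitabilities (E/h, J/s): mayflies 1.19, mosquitoes 0.506, gnats 0.37, fruit flies 0.168. Add prey in this order while the next type's profitability exceeds the intake rate on those already taken.
Rate on top 1: 0.9681. mosquitoes: 0.506 < 0.9681 → exclude; stop.
Optimal diet: mayflies — 1 of 4 types.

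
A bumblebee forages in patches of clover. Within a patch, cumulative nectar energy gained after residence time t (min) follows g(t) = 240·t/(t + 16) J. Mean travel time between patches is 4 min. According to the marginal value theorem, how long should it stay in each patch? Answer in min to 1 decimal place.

By the marginal value theorem, leave when the instantaneous gain rate g'(t) equals the habitat-wide average g(t)/(T + t).
g'(t) = 240·16/(t + 16)². Setting 240·16/(t+16)² = 240t/[(t+16)(4+t)] gives 16(4+t) = t(t+16), so t² = 16×4 = 64.
t* = √64 = 8 min.

8.0 min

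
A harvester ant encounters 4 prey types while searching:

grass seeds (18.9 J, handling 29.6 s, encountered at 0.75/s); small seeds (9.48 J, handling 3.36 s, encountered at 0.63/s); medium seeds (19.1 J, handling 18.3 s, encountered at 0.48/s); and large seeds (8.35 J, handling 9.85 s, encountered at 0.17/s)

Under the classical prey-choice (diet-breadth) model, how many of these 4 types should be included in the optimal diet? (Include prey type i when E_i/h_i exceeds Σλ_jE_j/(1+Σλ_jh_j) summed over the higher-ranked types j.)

Rank by E/h (J/s): small seeds 2.82, medium seeds 1.04, large seeds 0.848, grass seeds 0.639. Include each in turn until the next type's E/h falls below the running intake rate.
Rate on top 1: 1.916. medium seeds: 1.04 < 1.916 → exclude; stop.
Optimal diet: small seeds — 1 of 4 types.

1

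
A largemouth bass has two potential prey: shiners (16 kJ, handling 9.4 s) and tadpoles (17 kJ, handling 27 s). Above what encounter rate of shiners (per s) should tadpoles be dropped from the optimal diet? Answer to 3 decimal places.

0.062 per s

The zero-one rule: include tadpoles iff E₂/h₂ > λE₁/(1+λh₁). Equality gives the switch point.
λE₁h₂ = E₂ + λE₂h₁ ⇒ λ = E₂/(E₁h₂ − E₂h₁) = 17/(432 − 159.8) = 0.06245 per s.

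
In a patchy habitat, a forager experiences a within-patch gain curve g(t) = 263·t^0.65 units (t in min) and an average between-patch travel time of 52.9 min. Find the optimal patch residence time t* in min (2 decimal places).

98.24 min

Maximise g(t)/(T+t): set derivative to zero → g'(t)(T+t) = g(t).
g'(t) = 0.65·263·t^-0.35. Setting 0.65·263·t^-0.35 = 263·t^0.65/(52.9+t) gives 0.65(52.9+t) = t, so 0.35·t = 0.65×52.9.
t* = 0.65×52.9/0.35 = 98.24 min.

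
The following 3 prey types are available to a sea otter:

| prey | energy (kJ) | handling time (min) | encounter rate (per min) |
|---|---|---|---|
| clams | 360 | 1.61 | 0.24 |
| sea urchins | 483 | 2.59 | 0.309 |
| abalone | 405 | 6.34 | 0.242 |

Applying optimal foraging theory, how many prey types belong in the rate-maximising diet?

E/h in descending order: clams 224, sea urchins 186, abalone 63.9 kJ/min. The optimal diet is the largest prefix of this list for which every included type satisfies E_i/h_i > R on the types above it.
Rate on top 1: 62.32. sea urchins: 186 > 62.32 → include.
Rate on top 2: 107.8. abalone: 63.9 < 107.8 → exclude; stop.
Optimal diet: clams, sea urchins — 2 of 3 types.

2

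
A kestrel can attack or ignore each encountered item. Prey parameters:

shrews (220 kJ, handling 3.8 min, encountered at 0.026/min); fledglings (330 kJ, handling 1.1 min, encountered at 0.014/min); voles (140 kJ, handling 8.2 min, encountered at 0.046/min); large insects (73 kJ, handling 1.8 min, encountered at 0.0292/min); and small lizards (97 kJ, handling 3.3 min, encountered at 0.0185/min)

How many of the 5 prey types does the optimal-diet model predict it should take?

5

Rank by E/h (kJ/min): fledglings 300, shrews 57.9, large insects 40.6, small lizards 29.4, voles 17.1. Include each in turn until the next type's E/h falls below the running intake rate.
Rate on top 1: 4.55. shrews: 57.9 > 4.55 → include.
Rate on top 2: 9.28. large insects: 40.6 > 9.28 → include.
Rate on top 3: 10.69. small lizards: 29.4 > 10.69 → include.
Rate on top 4: 11.62. voles: 17.1 > 11.62 → include.
Optimal diet: fledglings, shrews, large insects, small lizards, voles — 5 of 5 types.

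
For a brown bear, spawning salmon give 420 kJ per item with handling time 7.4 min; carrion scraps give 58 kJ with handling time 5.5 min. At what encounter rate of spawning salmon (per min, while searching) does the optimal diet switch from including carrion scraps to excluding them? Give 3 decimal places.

The zero-one rule: include carrion scraps iff E₂/h₂ > λE₁/(1+λh₁). Equality gives the switch point.
λE₁h₂ = E₂ + λE₂h₁ ⇒ λ = E₂/(E₁h₂ − E₂h₁) = 58/(2310 − 429.2) = 0.03084 per min.

0.031 per min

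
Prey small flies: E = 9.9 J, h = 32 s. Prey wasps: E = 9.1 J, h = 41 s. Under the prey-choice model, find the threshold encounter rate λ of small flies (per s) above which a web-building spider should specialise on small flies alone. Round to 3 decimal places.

At the threshold, the rate on small flies alone equals the profitability of wasps: λ·9.9/(1 + λ·32) = 9.1/41 = 0.222.
Rearranging, λ(9.9 − 0.222×32) = 0.222, so λ = 0.222/2.798 = 0.07934 per s.

0.079 per s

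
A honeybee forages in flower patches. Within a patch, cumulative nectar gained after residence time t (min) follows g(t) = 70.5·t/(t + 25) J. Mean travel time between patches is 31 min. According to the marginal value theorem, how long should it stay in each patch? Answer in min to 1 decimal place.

27.8 min

By the marginal value theorem, leave when the instantaneous gain rate g'(t) equals the habitat-wide average g(t)/(T + t).
g'(t) = 70.5·25/(t + 25)². Setting 70.5·25/(t+25)² = 70.5t/[(t+25)(31+t)] gives 25(31+t) = t(t+25), so t² = 25×31 = 775.
t* = √775 = 27.84 min.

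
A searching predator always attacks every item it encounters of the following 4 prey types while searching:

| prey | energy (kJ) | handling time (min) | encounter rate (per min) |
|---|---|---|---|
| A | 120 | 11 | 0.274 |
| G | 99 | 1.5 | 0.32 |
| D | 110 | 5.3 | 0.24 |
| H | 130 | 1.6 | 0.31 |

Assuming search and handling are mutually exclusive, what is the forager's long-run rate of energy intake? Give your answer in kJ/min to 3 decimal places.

R = Σλ_iE_i / (1 + Σλ_ih_i)
Numerator: 0.274×120 + 0.32×99 + 0.24×110 + 0.31×130 = 131.3
Denominator: 1 + 0.274×11 + 0.32×1.5 + 0.24×5.3 + 0.31×1.6 = 6.262
R = 131.3/6.262 = 20.96 kJ/min

20.961 kJ/min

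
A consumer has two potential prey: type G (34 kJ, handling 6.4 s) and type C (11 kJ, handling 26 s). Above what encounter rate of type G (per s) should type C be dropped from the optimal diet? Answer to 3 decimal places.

Drop type C once their profitability E₂/h₂ falls below the rate achievable on type G alone: E₂/h₂ = λE₁/(1 + λh₁).
Solve for λ: λE₁h₂ = E₂(1 + λh₁) → λ(E₁h₂ − E₂h₁) = E₂ → λ = E₂/(E₁h₂ − E₂h₁).
λ = 11/(34×26 − 11×6.4) = 11/813.6 = 0.01352 per s.

0.014 per s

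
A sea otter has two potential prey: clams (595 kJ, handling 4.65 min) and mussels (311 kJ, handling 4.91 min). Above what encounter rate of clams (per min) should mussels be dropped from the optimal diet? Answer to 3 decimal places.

0.211 per min

Drop mussels once their profitability E₂/h₂ falls below the rate achievable on clams alone: E₂/h₂ = λE₁/(1 + λh₁).
Solve for λ: λE₁h₂ = E₂(1 + λh₁) → λ(E₁h₂ − E₂h₁) = E₂ → λ = E₂/(E₁h₂ − E₂h₁).
λ = 311/(595×4.91 − 311×4.65) = 311/1475 = 0.2108 per min.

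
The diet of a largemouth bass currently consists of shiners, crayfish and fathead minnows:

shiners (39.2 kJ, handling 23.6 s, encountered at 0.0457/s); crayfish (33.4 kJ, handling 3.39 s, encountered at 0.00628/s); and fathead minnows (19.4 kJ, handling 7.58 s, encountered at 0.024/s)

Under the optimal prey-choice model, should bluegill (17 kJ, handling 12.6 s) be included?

Intake rate on the current diet: R = (0.0457×39.2 + 0.00628×33.4 + 0.024×19.4) / (1 + 0.0457×23.6 + 0.00628×3.39 + 0.024×7.58) = 2.467/2.282 = 1.081 kJ/s.
Profitability of bluegill: 17/12.6 = 1.349 kJ/s.
1.349 > 1.081, so adding bluegill raises the average — include it.

Yes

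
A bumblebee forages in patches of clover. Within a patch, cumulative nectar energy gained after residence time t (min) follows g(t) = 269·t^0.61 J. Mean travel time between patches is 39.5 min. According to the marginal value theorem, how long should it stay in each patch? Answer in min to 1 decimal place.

Maximise g(t)/(T+t): set derivative to zero → g'(t)(T+t) = g(t).
g'(t) = 0.61·269·t^-0.39. Setting 0.61·269·t^-0.39 = 269·t^0.61/(39.5+t) gives 0.61(39.5+t) = t, so 0.39·t = 0.61×39.5.
t* = 0.61×39.5/0.39 = 61.78 min.

61.8 min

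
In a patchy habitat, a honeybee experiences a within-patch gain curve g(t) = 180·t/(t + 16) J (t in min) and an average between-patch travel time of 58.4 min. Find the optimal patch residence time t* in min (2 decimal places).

Maximise g(t)/(T+t): set derivative to zero → g'(t)(T+t) = g(t).
g'(t) = 180·16/(t + 16)². Setting 180·16/(t+16)² = 180t/[(t+16)(58.4+t)] gives 16(58.4+t) = t(t+16), so t² = 16×58.4 = 934.4.
t* = √934.4 = 30.57 min.

30.57 min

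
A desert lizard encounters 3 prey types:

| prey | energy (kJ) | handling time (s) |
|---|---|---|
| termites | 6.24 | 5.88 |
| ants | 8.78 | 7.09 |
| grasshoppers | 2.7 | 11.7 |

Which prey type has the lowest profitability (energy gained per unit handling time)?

grasshoppers

Profitability E/h (kJ/s): termites = 6.24/5.88 = 1.06, ants = 8.78/7.09 = 1.24, grasshoppers = 2.7/11.7 = 0.231.
Ranked: ants > termites > grasshoppers.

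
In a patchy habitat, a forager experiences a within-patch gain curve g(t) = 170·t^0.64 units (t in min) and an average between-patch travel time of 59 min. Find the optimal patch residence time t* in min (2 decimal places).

104.89 min

Maximise g(t)/(T+t): set derivative to zero → g'(t)(T+t) = g(t).
g'(t) = 0.64·170·t^-0.36. Setting 0.64·170·t^-0.36 = 170·t^0.64/(59+t) gives 0.64(59+t) = t, so 0.36·t = 0.64×59.
t* = 0.64×59/0.36 = 104.9 min.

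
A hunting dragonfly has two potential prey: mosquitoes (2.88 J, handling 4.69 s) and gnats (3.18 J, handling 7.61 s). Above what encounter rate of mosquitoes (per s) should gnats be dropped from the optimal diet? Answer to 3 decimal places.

At the threshold, the rate on mosquitoes alone equals the profitability of gnats: λ·2.88/(1 + λ·4.69) = 3.18/7.61 = 0.4179.
Rearranging, λ(2.88 − 0.4179×4.69) = 0.4179, so λ = 0.4179/0.9202 = 0.4541 per s.

0.454 per s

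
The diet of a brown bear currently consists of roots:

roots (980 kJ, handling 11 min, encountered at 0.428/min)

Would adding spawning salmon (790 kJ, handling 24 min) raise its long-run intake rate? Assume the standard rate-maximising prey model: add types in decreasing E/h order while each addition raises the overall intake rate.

No

Current rate: (0.428×980)/(1 + 0.428×11) = 73.48 kJ/min.
spawning salmon: E/h = 790/24 = 32.92 kJ/min.
32.92 < 73.48, so adding spawning salmon would lower the average — exclude it.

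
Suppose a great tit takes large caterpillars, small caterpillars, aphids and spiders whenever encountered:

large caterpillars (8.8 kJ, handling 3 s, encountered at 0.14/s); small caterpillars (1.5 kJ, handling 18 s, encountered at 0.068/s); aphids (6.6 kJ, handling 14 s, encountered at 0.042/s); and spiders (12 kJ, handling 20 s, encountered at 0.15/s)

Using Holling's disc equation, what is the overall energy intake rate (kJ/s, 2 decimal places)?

0.55 kJ/s

R = (0.14×8.8 + 0.068×1.5 + 0.042×6.6 + 0.15×12) / (1 + 0.14×3 + 0.068×18 + 0.042×14 + 0.15×20) = 3.411/6.232 = 0.5474 kJ/s.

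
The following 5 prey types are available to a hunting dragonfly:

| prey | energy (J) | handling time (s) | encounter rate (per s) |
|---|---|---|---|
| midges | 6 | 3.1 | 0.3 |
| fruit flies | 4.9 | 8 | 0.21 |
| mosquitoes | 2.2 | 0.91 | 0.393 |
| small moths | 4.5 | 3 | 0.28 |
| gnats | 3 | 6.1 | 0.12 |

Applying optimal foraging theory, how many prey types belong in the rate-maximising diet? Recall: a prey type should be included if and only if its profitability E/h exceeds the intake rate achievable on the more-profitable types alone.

3

E/h in descending order: mosquitoes 2.42, midges 1.94, small moths 1.5, fruit flies 0.613, gnats 0.492 J/s. The optimal diet is the largest prefix of this list for which every included type satisfies E_i/h_i > R on the types above it.
Rate on top 1: 0.6368. midges: 1.94 > 0.6368 → include.
Rate on top 2: 1.165. small moths: 1.5 > 1.165 → include.
Rate on top 3: 1.255. fruit flies: 0.613 < 1.255 → exclude; stop.
Optimal diet: mosquitoes, midges, small moths — 3 of 5 types.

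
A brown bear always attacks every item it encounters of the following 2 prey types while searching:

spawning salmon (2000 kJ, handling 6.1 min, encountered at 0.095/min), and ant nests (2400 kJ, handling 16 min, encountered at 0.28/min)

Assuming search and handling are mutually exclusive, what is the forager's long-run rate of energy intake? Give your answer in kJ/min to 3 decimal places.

142.256 kJ/min

R = Σλ_iE_i / (1 + Σλ_ih_i)
Numerator: 0.095×2000 + 0.28×2400 = 862
Denominator: 1 + 0.095×6.1 + 0.28×16 = 6.06
R = 862/6.06 = 142.3 kJ/min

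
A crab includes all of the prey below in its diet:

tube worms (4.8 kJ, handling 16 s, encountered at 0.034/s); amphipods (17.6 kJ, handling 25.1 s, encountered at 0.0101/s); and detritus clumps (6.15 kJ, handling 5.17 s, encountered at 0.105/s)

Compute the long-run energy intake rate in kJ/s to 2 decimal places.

0.42 kJ/s

R = (0.034×4.8 + 0.0101×17.6 + 0.105×6.15) / (1 + 0.034×16 + 0.0101×25.1 + 0.105×5.17) = 0.9867/2.34 = 0.4216 kJ/s.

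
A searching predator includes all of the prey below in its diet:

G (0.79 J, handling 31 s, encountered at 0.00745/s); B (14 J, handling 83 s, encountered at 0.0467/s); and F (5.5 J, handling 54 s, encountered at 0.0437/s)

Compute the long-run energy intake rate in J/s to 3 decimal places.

R = Σλ_iE_i / (1 + Σλ_ih_i)
Numerator: 0.00745×0.79 + 0.0467×14 + 0.0437×5.5 = 0.9
Denominator: 1 + 0.00745×31 + 0.0467×83 + 0.0437×54 = 7.467
R = 0.9/7.467 = 0.1205 J/s

0.121 J/s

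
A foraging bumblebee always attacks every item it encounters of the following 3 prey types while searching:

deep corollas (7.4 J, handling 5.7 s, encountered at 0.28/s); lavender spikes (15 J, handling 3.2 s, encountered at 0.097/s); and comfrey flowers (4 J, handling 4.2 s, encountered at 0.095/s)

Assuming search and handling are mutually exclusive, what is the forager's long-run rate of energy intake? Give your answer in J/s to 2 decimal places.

Energy encountered per unit search time: 0.28×7.4 + 0.097×15 + 0.095×4 = 3.907 J/s.
Handling time per unit search time: 0.28×5.7 + 0.097×3.2 + 0.095×4.2 = 2.305.
Rate = 3.907/(1 + 2.305) = 1.182 J/s.

1.18 J/s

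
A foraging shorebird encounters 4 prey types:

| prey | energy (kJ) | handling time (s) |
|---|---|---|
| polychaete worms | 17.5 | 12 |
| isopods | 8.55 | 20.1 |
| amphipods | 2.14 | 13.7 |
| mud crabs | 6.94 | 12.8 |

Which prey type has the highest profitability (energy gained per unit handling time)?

polychaete worms

In descending order of E/h:
polychaete worms: 17.5/12 = 1.46 kJ/s
mud crabs: 6.94/12.8 = 0.542 kJ/s
isopods: 8.55/20.1 = 0.425 kJ/s
amphipods: 2.14/13.7 = 0.156 kJ/s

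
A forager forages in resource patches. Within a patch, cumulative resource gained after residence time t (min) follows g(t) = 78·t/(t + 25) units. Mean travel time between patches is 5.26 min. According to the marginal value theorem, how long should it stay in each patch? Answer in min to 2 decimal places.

11.47 min

By the marginal value theorem, leave when the instantaneous gain rate g'(t) equals the habitat-wide average g(t)/(T + t).
g'(t) = 78·25/(t + 25)². Setting 78·25/(t+25)² = 78t/[(t+25)(5.26+t)] gives 25(5.26+t) = t(t+25), so t² = 25×5.26 = 131.5.
t* = √131.5 = 11.47 min.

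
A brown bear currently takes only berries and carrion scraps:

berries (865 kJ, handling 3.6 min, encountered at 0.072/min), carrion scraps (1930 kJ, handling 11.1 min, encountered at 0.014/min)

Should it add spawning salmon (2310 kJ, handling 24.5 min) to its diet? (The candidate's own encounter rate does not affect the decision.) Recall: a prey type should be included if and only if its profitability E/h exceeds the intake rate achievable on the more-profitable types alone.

Yes

Current rate: (0.072×865 + 0.014×1930)/(1 + 0.072×3.6 + 0.014×11.1) = 63.13 kJ/min.
Profitability of spawning salmon: 2310/24.5 = 94.29 kJ/min.
94.29 > 63.13, so adding spawning salmon raises the average — include it.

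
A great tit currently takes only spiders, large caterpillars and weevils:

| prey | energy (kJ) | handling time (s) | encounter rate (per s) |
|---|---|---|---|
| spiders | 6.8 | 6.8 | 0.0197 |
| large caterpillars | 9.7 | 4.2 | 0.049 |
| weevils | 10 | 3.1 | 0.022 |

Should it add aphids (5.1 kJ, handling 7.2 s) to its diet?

Current rate: (0.0197×6.8 + 0.049×9.7 + 0.022×10)/(1 + 0.0197×6.8 + 0.049×4.2 + 0.022×3.1) = 0.589 kJ/s.
aphids: E/h = 5.1/7.2 = 0.7083 kJ/s.
0.7083 > 0.589, so adding aphids raises the average — include it.

Yes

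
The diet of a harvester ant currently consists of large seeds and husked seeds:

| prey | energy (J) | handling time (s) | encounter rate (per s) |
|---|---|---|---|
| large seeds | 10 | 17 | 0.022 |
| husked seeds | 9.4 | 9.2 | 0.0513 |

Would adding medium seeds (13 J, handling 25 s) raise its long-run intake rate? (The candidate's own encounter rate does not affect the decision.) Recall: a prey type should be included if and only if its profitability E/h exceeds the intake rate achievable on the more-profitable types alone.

Yes

Current rate: (0.022×10 + 0.0513×9.4)/(1 + 0.022×17 + 0.0513×9.2) = 0.3804 J/s.
medium seeds: E/h = 13/25 = 0.52 J/s.
0.52 > 0.3804, so adding medium seeds raises the average — include it.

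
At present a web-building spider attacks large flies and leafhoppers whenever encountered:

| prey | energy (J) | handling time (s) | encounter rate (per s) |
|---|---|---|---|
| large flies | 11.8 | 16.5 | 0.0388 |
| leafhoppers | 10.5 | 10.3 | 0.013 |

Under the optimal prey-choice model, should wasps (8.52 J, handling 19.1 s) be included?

Intake rate on the current diet: R = (0.0388×11.8 + 0.013×10.5) / (1 + 0.0388×16.5 + 0.013×10.3) = 0.5943/1.774 = 0.335 J/s.
Profitability of wasps: 8.52/19.1 = 0.4461 J/s.
Since 0.4461 > R, including wasps increases the long-run rate.

Yes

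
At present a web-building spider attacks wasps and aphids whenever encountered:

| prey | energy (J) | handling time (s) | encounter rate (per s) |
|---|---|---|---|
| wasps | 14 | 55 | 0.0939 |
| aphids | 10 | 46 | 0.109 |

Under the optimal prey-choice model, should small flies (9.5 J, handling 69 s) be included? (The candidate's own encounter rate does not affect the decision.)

No

Current rate: (0.0939×14 + 0.109×10)/(1 + 0.0939×55 + 0.109×46) = 0.2151 J/s.
Profitability of small flies: 9.5/69 = 0.1377 J/s.
0.1377 < 0.2151, so adding small flies would lower the average — exclude it.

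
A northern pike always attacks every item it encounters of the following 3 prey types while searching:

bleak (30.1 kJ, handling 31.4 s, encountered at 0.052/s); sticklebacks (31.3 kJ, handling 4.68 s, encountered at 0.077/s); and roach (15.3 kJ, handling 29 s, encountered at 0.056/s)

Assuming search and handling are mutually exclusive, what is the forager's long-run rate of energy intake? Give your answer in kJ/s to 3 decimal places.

1.047 kJ/s

Energy encountered per unit search time: 0.052×30.1 + 0.077×31.3 + 0.056×15.3 = 4.832 kJ/s.
Handling time per unit search time: 0.052×31.4 + 0.077×4.68 + 0.056×29 = 3.617.
Rate = 4.832/(1 + 3.617) = 1.047 kJ/s.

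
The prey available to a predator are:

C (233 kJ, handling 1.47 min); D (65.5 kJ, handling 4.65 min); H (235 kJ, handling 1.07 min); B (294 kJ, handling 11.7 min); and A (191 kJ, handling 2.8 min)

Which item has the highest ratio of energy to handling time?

H

Profitability E/h (kJ/min): C = 233/1.47 = 159, D = 65.5/4.65 = 14.1, H = 235/1.07 = 220, B = 294/11.7 = 25.1, A = 191/2.8 = 68.2.
Ranked: H > C > A > B > D.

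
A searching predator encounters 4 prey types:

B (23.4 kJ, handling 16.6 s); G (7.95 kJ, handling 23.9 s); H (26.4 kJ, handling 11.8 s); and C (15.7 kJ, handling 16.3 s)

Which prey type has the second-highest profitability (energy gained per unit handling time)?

B

Profitability E/h (kJ/s): B = 23.4/16.6 = 1.41, G = 7.95/23.9 = 0.333, H = 26.4/11.8 = 2.24, C = 15.7/16.3 = 0.963.
Ranked: H > B > C > G.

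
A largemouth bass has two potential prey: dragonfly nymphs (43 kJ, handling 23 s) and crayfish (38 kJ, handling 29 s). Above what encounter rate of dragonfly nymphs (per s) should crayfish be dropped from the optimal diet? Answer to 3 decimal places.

0.102 per s

The zero-one rule: include crayfish iff E₂/h₂ > λE₁/(1+λh₁). Equality gives the switch point.
λE₁h₂ = E₂ + λE₂h₁ ⇒ λ = E₂/(E₁h₂ − E₂h₁) = 38/(1247 − 874) = 0.1019 per s.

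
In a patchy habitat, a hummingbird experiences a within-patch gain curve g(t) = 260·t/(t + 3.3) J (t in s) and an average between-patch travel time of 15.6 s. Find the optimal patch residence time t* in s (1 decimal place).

7.2 s

Optimal t* satisfies g'(t*) = g(t*)/(T + t*).
g'(t) = 260·3.3/(t + 3.3)². Setting 260·3.3/(t+3.3)² = 260t/[(t+3.3)(15.6+t)] gives 3.3(15.6+t) = t(t+3.3), so t² = 3.3×15.6 = 51.48.
t* = √51.48 = 7.175 s.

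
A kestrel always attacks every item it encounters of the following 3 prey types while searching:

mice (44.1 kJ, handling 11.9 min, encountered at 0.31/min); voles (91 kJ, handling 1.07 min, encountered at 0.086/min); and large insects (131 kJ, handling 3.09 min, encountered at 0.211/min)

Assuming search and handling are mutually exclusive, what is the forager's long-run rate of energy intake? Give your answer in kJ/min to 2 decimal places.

Energy encountered per unit search time: 0.31×44.1 + 0.086×91 + 0.211×131 = 49.14 kJ/min.
Handling time per unit search time: 0.31×11.9 + 0.086×1.07 + 0.211×3.09 = 4.433.
Rate = 49.14/(1 + 4.433) = 9.044 kJ/min.

9.04 kJ/min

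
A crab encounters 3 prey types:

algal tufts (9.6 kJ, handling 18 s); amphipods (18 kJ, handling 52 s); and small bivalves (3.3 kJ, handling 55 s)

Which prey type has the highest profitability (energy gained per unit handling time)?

Profitability E/h (kJ/s): algal tufts = 9.6/18 = 0.533, amphipods = 18/52 = 0.346, small bivalves = 3.3/55 = 0.06.
Ranked: algal tufts > amphipods > small bivalves.

algal tufts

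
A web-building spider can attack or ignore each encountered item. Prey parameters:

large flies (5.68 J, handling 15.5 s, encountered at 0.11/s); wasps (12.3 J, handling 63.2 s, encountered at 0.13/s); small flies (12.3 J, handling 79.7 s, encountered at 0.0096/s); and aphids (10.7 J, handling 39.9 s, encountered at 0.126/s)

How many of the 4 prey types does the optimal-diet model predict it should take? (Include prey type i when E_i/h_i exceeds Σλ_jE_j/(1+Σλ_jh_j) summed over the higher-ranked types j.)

2

E/h in descending order: large flies 0.366, aphids 0.268, wasps 0.195, small flies 0.154 J/s. The optimal diet is the largest prefix of this list for which every included type satisfies E_i/h_i > R on the types above it.
Rate on top 1: 0.231. aphids: 0.268 > 0.231 → include.
Rate on top 2: 0.2552. wasps: 0.195 < 0.2552 → exclude; stop.
Optimal diet: large flies, aphids — 2 of 4 types.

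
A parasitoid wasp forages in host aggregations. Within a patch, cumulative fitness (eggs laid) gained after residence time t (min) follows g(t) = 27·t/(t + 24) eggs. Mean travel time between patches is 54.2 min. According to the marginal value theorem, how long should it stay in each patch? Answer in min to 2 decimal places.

Maximise g(t)/(T+t): set derivative to zero → g'(t)(T+t) = g(t).
g'(t) = 27·24/(t + 24)². Setting 27·24/(t+24)² = 27t/[(t+24)(54.2+t)] gives 24(54.2+t) = t(t+24), so t² = 24×54.2 = 1301.
t* = √1301 = 36.07 min.

36.07 min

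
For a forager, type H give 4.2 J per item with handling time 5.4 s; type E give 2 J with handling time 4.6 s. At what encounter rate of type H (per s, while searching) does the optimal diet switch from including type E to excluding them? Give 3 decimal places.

0.235 per s

At the threshold, the rate on type H alone equals the profitability of type E: λ·4.2/(1 + λ·5.4) = 2/4.6 = 0.4348.
Rearranging, λ(4.2 − 0.4348×5.4) = 0.4348, so λ = 0.4348/1.852 = 0.2347 per s.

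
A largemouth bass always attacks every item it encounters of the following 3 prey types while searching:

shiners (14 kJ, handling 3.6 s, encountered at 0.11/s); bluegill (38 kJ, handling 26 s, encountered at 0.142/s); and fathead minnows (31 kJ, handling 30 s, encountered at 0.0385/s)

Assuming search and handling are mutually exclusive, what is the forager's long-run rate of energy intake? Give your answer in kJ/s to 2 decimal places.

1.30 kJ/s

R = (0.11×14 + 0.142×38 + 0.0385×31) / (1 + 0.11×3.6 + 0.142×26 + 0.0385×30) = 8.13/6.243 = 1.302 kJ/s.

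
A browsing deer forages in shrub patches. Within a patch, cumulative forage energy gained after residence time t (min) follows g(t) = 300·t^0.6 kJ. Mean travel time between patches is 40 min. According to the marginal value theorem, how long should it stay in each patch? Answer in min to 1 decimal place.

60.0 min

Maximise g(t)/(T+t): set derivative to zero → g'(t)(T+t) = g(t).
g'(t) = 0.6·300·t^-0.4. Setting 0.6·300·t^-0.4 = 300·t^0.6/(40+t) gives 0.6(40+t) = t, so 0.40·t = 0.6×40.
t* = 0.6×40/0.40 = 60 min.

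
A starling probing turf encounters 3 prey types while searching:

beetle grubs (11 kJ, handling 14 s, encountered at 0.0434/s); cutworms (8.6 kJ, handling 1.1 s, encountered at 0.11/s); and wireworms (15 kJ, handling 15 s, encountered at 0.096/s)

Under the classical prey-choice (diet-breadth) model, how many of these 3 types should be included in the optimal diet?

2

Rank by E/h (kJ/s): cutworms 7.82, wireworms 1, beetle grubs 0.786. Include each in turn until the next type's E/h falls below the running intake rate.
Rate on top 1: 0.8439. wireworms: 1 > 0.8439 → include.
Rate on top 2: 0.9317. beetle grubs: 0.786 < 0.9317 → exclude; stop.
Optimal diet: cutworms, wireworms — 2 of 3 types.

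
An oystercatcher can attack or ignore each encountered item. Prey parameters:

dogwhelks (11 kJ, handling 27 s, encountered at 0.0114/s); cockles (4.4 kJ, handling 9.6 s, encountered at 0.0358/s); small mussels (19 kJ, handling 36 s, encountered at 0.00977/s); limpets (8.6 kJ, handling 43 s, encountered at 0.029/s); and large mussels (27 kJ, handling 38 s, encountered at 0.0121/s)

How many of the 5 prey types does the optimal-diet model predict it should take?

4

Rank by E/h (kJ/s): large mussels 0.711, small mussels 0.528, cockles 0.458, dogwhelks 0.407, limpets 0.2. Include each in turn until the next type's E/h falls below the running intake rate.
Rate on top 1: 0.2238. small mussels: 0.528 > 0.2238 → include.
Rate on top 2: 0.2828. cockles: 0.458 > 0.2828 → include.
Rate on top 3: 0.3108. dogwhelks: 0.407 > 0.3108 → include.
Rate on top 4: 0.3229. limpets: 0.2 < 0.3229 → exclude; stop.
Optimal diet: large mussels, small mussels, cockles, dogwhelks — 4 of 5 types.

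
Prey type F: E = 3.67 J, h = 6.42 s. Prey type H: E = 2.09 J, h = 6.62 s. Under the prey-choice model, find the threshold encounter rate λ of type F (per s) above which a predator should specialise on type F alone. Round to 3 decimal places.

0.192 per s

At the threshold, the rate on type F alone equals the profitability of type H: λ·3.67/(1 + λ·6.42) = 2.09/6.62 = 0.3157.
Rearranging, λ(3.67 − 0.3157×6.42) = 0.3157, so λ = 0.3157/1.643 = 0.1921 per s.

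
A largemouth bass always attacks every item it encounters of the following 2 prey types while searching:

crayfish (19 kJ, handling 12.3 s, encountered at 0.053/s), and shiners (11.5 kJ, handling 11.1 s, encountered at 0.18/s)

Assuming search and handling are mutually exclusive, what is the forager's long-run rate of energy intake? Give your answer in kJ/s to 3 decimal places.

R = (0.053×19 + 0.18×11.5) / (1 + 0.053×12.3 + 0.18×11.1) = 3.077/3.65 = 0.843 kJ/s.

0.843 kJ/s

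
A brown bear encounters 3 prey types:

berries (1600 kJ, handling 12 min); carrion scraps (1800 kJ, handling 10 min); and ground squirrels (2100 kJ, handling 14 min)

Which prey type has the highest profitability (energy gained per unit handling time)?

carrion scraps

Profitability E/h (kJ/min): berries = 1600/12 = 133, carrion scraps = 1800/10 = 180, ground squirrels = 2100/14 = 150.
Ranked: carrion scraps > ground squirrels > berries.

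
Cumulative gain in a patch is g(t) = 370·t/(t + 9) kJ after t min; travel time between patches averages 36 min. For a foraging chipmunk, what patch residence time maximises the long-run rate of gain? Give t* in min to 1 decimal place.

18.0 min

Maximise g(t)/(T+t): set derivative to zero → g'(t)(T+t) = g(t).
g'(t) = 370·9/(t + 9)². Setting 370·9/(t+9)² = 370t/[(t+9)(36+t)] gives 9(36+t) = t(t+9), so t² = 9×36 = 324.
t* = √324 = 18 min.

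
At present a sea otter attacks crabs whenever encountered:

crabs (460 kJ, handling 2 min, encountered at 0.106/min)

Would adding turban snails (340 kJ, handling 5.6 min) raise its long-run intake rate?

Yes

Current rate: (0.106×460)/(1 + 0.106×2) = 40.23 kJ/min.
turban snails: E/h = 340/5.6 = 60.71 kJ/min.
60.71 > 40.23, so adding turban snails raises the average — include it.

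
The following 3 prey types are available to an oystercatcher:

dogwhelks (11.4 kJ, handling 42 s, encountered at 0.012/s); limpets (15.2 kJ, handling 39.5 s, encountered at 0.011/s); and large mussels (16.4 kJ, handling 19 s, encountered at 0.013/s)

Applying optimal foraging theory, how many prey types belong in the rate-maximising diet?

3

E/h in descending order: large mussels 0.863, limpets 0.385, dogwhelks 0.271 kJ/s. The optimal diet is the largest prefix of this list for which every included type satisfies E_i/h_i > R on the types above it.
Rate on top 1: 0.171. limpets: 0.385 > 0.171 → include.
Rate on top 2: 0.2262. dogwhelks: 0.271 > 0.2262 → include.
Optimal diet: large mussels, limpets, dogwhelks — 3 of 3 types.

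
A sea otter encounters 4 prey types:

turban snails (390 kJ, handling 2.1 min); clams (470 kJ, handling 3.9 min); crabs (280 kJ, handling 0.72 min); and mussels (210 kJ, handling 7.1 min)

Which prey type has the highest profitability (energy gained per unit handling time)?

crabs

Profitability E/h (kJ/min): turban snails = 390/2.1 = 186, clams = 470/3.9 = 121, crabs = 280/0.72 = 389, mussels = 210/7.1 = 29.6.
Ranked: crabs > turban snails > clams > mussels.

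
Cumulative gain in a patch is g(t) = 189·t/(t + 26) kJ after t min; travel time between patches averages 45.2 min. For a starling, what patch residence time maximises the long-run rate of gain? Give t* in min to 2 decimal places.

By the marginal value theorem, leave when the instantaneous gain rate g'(t) equals the habitat-wide average g(t)/(T + t).
g'(t) = 189·26/(t + 26)². Setting 189·26/(t+26)² = 189t/[(t+26)(45.2+t)] gives 26(45.2+t) = t(t+26), so t² = 26×45.2 = 1175.
t* = √1175 = 34.28 min.

34.28 min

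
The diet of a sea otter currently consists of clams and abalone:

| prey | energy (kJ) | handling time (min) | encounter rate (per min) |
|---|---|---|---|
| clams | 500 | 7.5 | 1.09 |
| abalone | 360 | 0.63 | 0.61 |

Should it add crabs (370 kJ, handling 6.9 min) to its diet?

Current rate: (1.09×500 + 0.61×360)/(1 + 1.09×7.5 + 0.61×0.63) = 79.98 kJ/min.
Profitability of crabs: 370/6.9 = 53.62 kJ/min.
53.62 < 79.98, so adding crabs would lower the average — exclude it.

No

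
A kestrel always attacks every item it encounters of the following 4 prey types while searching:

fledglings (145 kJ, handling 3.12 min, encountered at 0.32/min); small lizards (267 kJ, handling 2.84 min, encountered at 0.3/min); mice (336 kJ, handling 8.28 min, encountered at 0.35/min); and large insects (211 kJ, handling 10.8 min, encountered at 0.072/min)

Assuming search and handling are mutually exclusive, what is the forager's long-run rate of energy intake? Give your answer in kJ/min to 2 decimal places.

Energy encountered per unit search time: 0.32×145 + 0.3×267 + 0.35×336 + 0.072×211 = 259.3 kJ/min.
Handling time per unit search time: 0.32×3.12 + 0.3×2.84 + 0.35×8.28 + 0.072×10.8 = 5.526.
Rate = 259.3/(1 + 5.526) = 39.73 kJ/min.

39.73 kJ/min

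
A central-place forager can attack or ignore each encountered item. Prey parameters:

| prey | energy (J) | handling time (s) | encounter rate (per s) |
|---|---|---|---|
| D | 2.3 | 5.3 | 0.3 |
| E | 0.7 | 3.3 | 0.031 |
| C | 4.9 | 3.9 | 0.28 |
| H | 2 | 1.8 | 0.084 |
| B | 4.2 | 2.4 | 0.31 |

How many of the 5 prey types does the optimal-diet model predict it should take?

3

Rank by E/h (J/s): B 1.75, C 1.26, H 1.11, D 0.434, E 0.212. Include each in turn until the next type's E/h falls below the running intake rate.
Rate on top 1: 0.7466. C: 1.26 > 0.7466 → include.
Rate on top 2: 0.9429. H: 1.11 > 0.9429 → include.
Rate on top 3: 0.9514. D: 0.434 < 0.9514 → exclude; stop.
Optimal diet: B, C, H — 3 of 5 types.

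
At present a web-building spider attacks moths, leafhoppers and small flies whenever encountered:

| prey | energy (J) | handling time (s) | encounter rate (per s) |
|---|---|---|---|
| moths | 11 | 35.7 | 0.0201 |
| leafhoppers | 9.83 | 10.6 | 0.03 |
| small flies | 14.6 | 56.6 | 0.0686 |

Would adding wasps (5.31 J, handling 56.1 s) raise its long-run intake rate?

On moths, leafhoppers and small flies alone, R = ΣλE/(1+Σλh) = 1.518/5.918 = 0.2564 J/s.
wasps: E/h = 5.31/56.1 = 0.09465 J/s.
0.09465 < 0.2564, so adding wasps would lower the average — exclude it.

No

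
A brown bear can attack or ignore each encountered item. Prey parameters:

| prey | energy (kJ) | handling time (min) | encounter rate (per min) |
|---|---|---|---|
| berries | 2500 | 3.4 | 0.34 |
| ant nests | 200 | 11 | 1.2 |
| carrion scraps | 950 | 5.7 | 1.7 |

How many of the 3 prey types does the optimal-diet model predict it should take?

1

Rank by E/h (kJ/min): berries 735, carrion scraps 167, ant nests 18.2. Include each in turn until the next type's E/h falls below the running intake rate.
Rate on top 1: 394.2. carrion scraps: 167 < 394.2 → exclude; stop.
Optimal diet: berries — 1 of 3 types.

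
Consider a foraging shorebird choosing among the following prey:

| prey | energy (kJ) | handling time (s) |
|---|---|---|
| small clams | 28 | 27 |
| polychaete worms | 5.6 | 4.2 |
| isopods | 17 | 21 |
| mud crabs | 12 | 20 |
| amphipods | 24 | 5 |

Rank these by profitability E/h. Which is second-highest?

polychaete worms

Profitability E/h (kJ/s): small clams = 28/27 = 1.04, polychaete worms = 5.6/4.2 = 1.33, isopods = 17/21 = 0.81, mud crabs = 12/20 = 0.6, amphipods = 24/5 = 4.8.
Ranked: amphipods > polychaete worms > small clams > isopods > mud crabs.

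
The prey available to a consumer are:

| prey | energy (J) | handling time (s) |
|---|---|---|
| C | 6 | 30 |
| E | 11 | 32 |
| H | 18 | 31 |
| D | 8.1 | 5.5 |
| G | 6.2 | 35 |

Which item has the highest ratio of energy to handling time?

In descending order of E/h:
D: 8.1/5.5 = 1.47 J/s
H: 18/31 = 0.581 J/s
E: 11/32 = 0.344 J/s
C: 6/30 = 0.2 J/s
G: 6.2/35 = 0.177 J/s

D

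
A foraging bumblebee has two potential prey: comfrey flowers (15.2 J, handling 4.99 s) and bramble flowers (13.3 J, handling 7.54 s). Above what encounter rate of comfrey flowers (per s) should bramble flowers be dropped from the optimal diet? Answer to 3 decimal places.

At the threshold, the rate on comfrey flowers alone equals the profitability of bramble flowers: λ·15.2/(1 + λ·4.99) = 13.3/7.54 = 1.764.
Rearranging, λ(15.2 − 1.764×4.99) = 1.764, so λ = 1.764/6.398 = 0.2757 per s.

0.276 per s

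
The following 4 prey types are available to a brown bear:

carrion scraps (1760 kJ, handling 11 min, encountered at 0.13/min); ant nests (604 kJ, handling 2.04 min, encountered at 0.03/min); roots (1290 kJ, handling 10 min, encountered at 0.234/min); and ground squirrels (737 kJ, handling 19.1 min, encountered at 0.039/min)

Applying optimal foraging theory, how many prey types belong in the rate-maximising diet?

3

Profitabilities (E/h, kJ/min): ant nests 296, carrion scraps 160, roots 129, ground squirrels 38.6. Add prey in this order while the next type's profitability exceeds the intake rate on those already taken.
Rate on top 1: 17.08. carrion scraps: 160 > 17.08 → include.
Rate on top 2: 99.12. roots: 129 > 99.12 → include.
Rate on top 3: 113.6. ground squirrels: 38.6 < 113.6 → exclude; stop.
Optimal diet: ant nests, carrion scraps, roots — 3 of 4 types.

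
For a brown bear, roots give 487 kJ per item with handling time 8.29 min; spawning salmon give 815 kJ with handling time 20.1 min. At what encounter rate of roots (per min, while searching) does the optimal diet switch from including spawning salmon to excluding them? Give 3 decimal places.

The zero-one rule: include spawning salmon iff E₂/h₂ > λE₁/(1+λh₁). Equality gives the switch point.
λE₁h₂ = E₂ + λE₂h₁ ⇒ λ = E₂/(E₁h₂ − E₂h₁) = 815/(9789 − 6756) = 0.2688 per min.

0.269 per min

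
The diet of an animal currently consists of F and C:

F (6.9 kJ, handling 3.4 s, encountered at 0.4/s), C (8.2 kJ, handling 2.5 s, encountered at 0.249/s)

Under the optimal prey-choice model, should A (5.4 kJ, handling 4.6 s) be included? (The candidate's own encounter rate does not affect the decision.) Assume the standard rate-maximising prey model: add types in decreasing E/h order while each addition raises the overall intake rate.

No

Current rate: (0.4×6.9 + 0.249×8.2)/(1 + 0.4×3.4 + 0.249×2.5) = 1.61 kJ/s.
A: E/h = 5.4/4.6 = 1.174 kJ/s.
1.174 < 1.61, so adding A would lower the average — exclude it.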